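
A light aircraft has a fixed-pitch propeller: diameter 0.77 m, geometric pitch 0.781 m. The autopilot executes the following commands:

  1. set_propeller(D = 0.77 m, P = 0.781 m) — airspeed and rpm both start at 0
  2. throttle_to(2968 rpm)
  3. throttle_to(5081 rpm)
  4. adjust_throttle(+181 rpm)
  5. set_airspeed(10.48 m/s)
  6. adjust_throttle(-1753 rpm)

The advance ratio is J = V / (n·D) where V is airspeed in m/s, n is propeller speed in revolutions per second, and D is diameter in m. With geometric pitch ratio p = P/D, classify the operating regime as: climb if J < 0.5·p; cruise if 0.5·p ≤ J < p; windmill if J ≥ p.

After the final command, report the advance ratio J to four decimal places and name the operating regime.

set_propeller: D = 0.77 m, P = 0.781 m (p = P/D = 1.014286); state ← (V=0, rpm=0)
throttle_to(2968): rpm ← 2968
throttle_to(5081): rpm ← 5081
adjust_throttle(+181): rpm ← 5081 +181 = 5262
set_airspeed(10.48): V ← 10.48 m/s
adjust_throttle(-1753): rpm ← 5262 -1753 = 3509
final state: V = 10.48 m/s, rpm = 3509 → n = rpm/60 = 58.483333 rev/s
J = V / (n·D) = 10.48 / (58.483333 × 0.77) = 0.232723
regime bands: climb J<0.5071 | cruise [0.5071, 1.0143) | windmill J≥1.0143
J = 0.2327 → climb

J = 0.2327, regime = climb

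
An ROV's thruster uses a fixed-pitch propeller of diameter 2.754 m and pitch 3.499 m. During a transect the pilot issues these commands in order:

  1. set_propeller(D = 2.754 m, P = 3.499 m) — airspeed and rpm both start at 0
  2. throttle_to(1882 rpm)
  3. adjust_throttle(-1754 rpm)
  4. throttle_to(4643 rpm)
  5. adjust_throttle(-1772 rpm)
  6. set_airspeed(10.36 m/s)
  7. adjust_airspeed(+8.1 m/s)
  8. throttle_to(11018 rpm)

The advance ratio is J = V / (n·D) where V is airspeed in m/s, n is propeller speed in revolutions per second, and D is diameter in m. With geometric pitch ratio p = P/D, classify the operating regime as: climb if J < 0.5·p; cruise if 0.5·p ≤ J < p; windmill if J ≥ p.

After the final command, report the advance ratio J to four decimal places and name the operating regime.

J = 0.0365, regime = climb

set_propeller: D = 2.754 m, P = 3.499 m (p = P/D = 1.270516); state ← (V=0, rpm=0)
throttle_to(1882): rpm ← 1882
adjust_throttle(-1754): rpm ← 1882 -1754 = 128
throttle_to(4643): rpm ← 4643
adjust_throttle(-1772): rpm ← 4643 -1772 = 2871
set_airspeed(10.36): V ← 10.36 m/s
adjust_airspeed(+8.1): V ← 10.36 +8.1 = 18.46 m/s
throttle_to(11018): rpm ← 11018
final state: V = 18.46 m/s, rpm = 11018 → n = rpm/60 = 183.633333 rev/s
J = V / (n·D) = 18.46 / (183.633333 × 2.754) = 0.036502
regime bands: climb J<0.6353 | cruise [0.6353, 1.2705) | windmill J≥1.2705
J = 0.0365 → climb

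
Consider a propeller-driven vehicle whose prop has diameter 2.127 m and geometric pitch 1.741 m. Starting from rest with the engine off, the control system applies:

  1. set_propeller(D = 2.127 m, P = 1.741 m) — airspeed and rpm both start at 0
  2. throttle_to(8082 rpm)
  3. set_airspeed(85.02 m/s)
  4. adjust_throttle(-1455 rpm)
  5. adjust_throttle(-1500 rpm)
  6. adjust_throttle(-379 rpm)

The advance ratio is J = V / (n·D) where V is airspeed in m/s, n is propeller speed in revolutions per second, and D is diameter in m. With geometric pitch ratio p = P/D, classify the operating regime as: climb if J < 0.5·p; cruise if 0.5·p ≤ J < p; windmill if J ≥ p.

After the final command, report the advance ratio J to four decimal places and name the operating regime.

set_propeller: D = 2.127 m, P = 1.741 m (p = P/D = 0.818524); state ← (V=0, rpm=0)
throttle_to(8082): rpm ← 8082
set_airspeed(85.02): V ← 85.02 m/s
adjust_throttle(-1455): rpm ← 8082 -1455 = 6627
adjust_throttle(-1500): rpm ← 6627 -1500 = 5127
adjust_throttle(-379): rpm ← 5127 -379 = 4748
final state: V = 85.02 m/s, rpm = 4748 → n = rpm/60 = 79.133333 rev/s
J = V / (n·D) = 85.02 / (79.133333 × 2.127) = 0.505120
regime bands: climb J<0.4093 | cruise [0.4093, 0.8185) | windmill J≥0.8185
J = 0.5051 → cruise

J = 0.5051, regime = cruise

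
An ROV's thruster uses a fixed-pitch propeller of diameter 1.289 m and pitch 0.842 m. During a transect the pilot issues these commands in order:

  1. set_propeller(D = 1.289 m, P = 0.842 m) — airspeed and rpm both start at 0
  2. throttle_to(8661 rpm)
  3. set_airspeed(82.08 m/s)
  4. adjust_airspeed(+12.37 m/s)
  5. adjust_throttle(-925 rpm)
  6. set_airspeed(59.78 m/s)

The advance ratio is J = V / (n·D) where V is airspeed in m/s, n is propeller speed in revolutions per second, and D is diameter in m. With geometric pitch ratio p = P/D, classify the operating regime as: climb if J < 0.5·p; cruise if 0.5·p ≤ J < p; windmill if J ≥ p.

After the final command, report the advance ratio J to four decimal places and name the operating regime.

J = 0.3597, regime = cruise

set_propeller: D = 1.289 m, P = 0.842 m (p = P/D = 0.653220); state ← (V=0, rpm=0)
throttle_to(8661): rpm ← 8661
set_airspeed(82.08): V ← 82.08 m/s
adjust_airspeed(+12.37): V ← 82.08 +12.37 = 94.45 m/s
adjust_throttle(-925): rpm ← 8661 -925 = 7736
set_airspeed(59.78): V ← 59.78 m/s
final state: V = 59.78 m/s, rpm = 7736 → n = rpm/60 = 128.933333 rev/s
J = V / (n·D) = 59.78 / (128.933333 × 1.289) = 0.359698
regime bands: climb J<0.3266 | cruise [0.3266, 0.6532) | windmill J≥0.6532
J = 0.3597 → cruise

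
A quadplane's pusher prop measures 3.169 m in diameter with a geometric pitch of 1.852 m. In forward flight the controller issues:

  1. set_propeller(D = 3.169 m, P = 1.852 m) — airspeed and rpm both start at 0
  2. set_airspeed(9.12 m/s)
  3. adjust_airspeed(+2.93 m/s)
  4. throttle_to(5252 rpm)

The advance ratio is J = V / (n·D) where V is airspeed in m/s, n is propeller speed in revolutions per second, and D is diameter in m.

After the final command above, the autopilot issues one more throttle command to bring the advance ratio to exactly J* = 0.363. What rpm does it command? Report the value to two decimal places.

rpm = 628.51

set_propeller: D = 3.169 m, P = 1.852 m (p = P/D = 0.584411); state ← (V=0, rpm=0)
set_airspeed(9.12): V ← 9.12 m/s
adjust_airspeed(+2.93): V ← 9.12 +2.93 = 12.05 m/s
throttle_to(5252): rpm ← 5252
final state: V = 12.05 m/s, rpm = 5252 → n = rpm/60 = 87.533333 rev/s
target J* = 0.363; solve J* = V/(n·D) for n: n = V/(J*·D) = 12.05/(0.363 × 3.169) = 10.475100 rev/s
rpm = 60·n = 628.506007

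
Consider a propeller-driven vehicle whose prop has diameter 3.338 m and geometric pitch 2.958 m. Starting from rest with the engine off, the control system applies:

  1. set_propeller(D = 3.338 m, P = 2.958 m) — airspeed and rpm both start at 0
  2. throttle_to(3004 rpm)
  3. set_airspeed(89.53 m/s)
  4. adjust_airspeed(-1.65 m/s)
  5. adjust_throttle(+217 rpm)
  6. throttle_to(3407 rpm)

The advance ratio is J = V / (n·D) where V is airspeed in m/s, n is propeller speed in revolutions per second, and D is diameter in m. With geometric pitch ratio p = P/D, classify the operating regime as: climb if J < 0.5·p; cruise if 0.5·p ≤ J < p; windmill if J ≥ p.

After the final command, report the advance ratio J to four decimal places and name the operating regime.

set_propeller: D = 3.338 m, P = 2.958 m (p = P/D = 0.886159); state ← (V=0, rpm=0)
throttle_to(3004): rpm ← 3004
set_airspeed(89.53): V ← 89.53 m/s
adjust_airspeed(-1.65): V ← 89.53 -1.65 = 87.88 m/s
adjust_throttle(+217): rpm ← 3004 +217 = 3221
throttle_to(3407): rpm ← 3407
final state: V = 87.88 m/s, rpm = 3407 → n = rpm/60 = 56.783333 rev/s
J = V / (n·D) = 87.88 / (56.783333 × 3.338) = 0.463642
regime bands: climb J<0.4431 | cruise [0.4431, 0.8862) | windmill J≥0.8862
J = 0.4636 → cruise

J = 0.4636, regime = cruise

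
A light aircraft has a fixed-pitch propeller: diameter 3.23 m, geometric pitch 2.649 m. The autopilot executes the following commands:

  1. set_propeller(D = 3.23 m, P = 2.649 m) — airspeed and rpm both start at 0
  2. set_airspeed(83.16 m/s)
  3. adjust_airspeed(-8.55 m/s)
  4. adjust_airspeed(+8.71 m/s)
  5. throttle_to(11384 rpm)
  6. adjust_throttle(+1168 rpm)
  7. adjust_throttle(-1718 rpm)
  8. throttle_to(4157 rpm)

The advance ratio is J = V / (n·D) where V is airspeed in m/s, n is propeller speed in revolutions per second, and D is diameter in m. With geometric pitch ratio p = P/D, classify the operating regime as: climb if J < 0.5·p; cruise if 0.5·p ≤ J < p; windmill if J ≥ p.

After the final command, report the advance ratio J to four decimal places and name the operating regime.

J = 0.3723, regime = climb

set_propeller: D = 3.23 m, P = 2.649 m (p = P/D = 0.820124); state ← (V=0, rpm=0)
set_airspeed(83.16): V ← 83.16 m/s
adjust_airspeed(-8.55): V ← 83.16 -8.55 = 74.61 m/s
adjust_airspeed(+8.71): V ← 74.61 +8.71 = 83.32 m/s
throttle_to(11384): rpm ← 11384
adjust_throttle(+1168): rpm ← 11384 +1168 = 12552
adjust_throttle(-1718): rpm ← 12552 -1718 = 10834
throttle_to(4157): rpm ← 4157
final state: V = 83.32 m/s, rpm = 4157 → n = rpm/60 = 69.283333 rev/s
J = V / (n·D) = 83.32 / (69.283333 × 3.23) = 0.372321
regime bands: climb J<0.4101 | cruise [0.4101, 0.8201) | windmill J≥0.8201
J = 0.3723 → climb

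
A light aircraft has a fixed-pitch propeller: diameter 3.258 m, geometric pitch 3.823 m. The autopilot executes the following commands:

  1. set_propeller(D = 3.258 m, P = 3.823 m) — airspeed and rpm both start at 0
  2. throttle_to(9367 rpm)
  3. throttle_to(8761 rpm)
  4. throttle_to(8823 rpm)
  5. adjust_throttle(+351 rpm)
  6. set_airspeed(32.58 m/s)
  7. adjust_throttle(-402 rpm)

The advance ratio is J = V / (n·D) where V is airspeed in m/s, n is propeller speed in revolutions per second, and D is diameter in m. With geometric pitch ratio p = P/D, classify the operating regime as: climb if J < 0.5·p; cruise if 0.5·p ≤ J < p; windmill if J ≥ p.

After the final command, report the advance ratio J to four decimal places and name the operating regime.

set_propeller: D = 3.258 m, P = 3.823 m (p = P/D = 1.173419); state ← (V=0, rpm=0)
throttle_to(9367): rpm ← 9367
throttle_to(8761): rpm ← 8761
throttle_to(8823): rpm ← 8823
adjust_throttle(+351): rpm ← 8823 +351 = 9174
set_airspeed(32.58): V ← 32.58 m/s
adjust_throttle(-402): rpm ← 9174 -402 = 8772
final state: V = 32.58 m/s, rpm = 8772 → n = rpm/60 = 146.200000 rev/s
J = V / (n·D) = 32.58 / (146.200000 × 3.258) = 0.068399
regime bands: climb J<0.5867 | cruise [0.5867, 1.1734) | windmill J≥1.1734
J = 0.0684 → climb

J = 0.0684, regime = climb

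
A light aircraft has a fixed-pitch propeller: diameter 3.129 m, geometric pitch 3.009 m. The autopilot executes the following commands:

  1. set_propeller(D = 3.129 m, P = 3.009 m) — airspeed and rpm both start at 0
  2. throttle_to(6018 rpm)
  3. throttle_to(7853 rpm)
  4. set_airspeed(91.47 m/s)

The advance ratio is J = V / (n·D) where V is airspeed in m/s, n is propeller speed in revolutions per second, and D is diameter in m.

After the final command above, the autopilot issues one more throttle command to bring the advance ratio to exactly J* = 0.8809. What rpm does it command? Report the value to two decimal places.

rpm = 1991.12

set_propeller: D = 3.129 m, P = 3.009 m (p = P/D = 0.961649); state ← (V=0, rpm=0)
throttle_to(6018): rpm ← 6018
throttle_to(7853): rpm ← 7853
set_airspeed(91.47): V ← 91.47 m/s
final state: V = 91.47 m/s, rpm = 7853 → n = rpm/60 = 130.883333 rev/s
target J* = 0.8809; solve J* = V/(n·D) for n: n = V/(J*·D) = 91.47/(0.8809 × 3.129) = 33.185358 rev/s
rpm = 60·n = 1991.121475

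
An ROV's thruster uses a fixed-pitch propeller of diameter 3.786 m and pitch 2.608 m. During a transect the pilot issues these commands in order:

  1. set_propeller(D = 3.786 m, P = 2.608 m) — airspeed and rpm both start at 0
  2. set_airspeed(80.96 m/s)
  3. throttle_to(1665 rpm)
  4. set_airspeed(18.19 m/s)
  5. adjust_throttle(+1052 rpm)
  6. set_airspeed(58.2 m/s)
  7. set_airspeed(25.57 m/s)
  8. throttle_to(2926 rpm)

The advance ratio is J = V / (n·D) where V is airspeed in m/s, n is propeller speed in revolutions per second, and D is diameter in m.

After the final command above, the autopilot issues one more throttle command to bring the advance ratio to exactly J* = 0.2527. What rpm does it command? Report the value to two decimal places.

rpm = 1603.60

set_propeller: D = 3.786 m, P = 2.608 m (p = P/D = 0.688854); state ← (V=0, rpm=0)
set_airspeed(80.96): V ← 80.96 m/s
throttle_to(1665): rpm ← 1665
set_airspeed(18.19): V ← 18.19 m/s
adjust_throttle(+1052): rpm ← 1665 +1052 = 2717
set_airspeed(58.2): V ← 58.2 m/s
set_airspeed(25.57): V ← 25.57 m/s
throttle_to(2926): rpm ← 2926
final state: V = 25.57 m/s, rpm = 2926 → n = rpm/60 = 48.766667 rev/s
target J* = 0.2527; solve J* = V/(n·D) for n: n = V/(J*·D) = 25.57/(0.2527 × 3.786) = 26.726672 rev/s
rpm = 60·n = 1603.600293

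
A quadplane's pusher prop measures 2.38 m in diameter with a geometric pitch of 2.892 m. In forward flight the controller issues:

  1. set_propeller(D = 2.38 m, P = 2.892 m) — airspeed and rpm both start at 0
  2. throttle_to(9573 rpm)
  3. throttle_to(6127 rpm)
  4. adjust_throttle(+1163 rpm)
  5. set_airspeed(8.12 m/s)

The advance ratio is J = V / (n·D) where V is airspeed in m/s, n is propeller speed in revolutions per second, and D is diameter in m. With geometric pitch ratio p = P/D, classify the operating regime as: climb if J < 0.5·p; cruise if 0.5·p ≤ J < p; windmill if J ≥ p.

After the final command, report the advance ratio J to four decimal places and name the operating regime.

set_propeller: D = 2.38 m, P = 2.892 m (p = P/D = 1.215126); state ← (V=0, rpm=0)
throttle_to(9573): rpm ← 9573
throttle_to(6127): rpm ← 6127
adjust_throttle(+1163): rpm ← 6127 +1163 = 7290
set_airspeed(8.12): V ← 8.12 m/s
final state: V = 8.12 m/s, rpm = 7290 → n = rpm/60 = 121.500000 rev/s
J = V / (n·D) = 8.12 / (121.500000 × 2.38) = 0.028080
regime bands: climb J<0.6076 | cruise [0.6076, 1.2151) | windmill J≥1.2151
J = 0.0281 → climb

J = 0.0281, regime = climb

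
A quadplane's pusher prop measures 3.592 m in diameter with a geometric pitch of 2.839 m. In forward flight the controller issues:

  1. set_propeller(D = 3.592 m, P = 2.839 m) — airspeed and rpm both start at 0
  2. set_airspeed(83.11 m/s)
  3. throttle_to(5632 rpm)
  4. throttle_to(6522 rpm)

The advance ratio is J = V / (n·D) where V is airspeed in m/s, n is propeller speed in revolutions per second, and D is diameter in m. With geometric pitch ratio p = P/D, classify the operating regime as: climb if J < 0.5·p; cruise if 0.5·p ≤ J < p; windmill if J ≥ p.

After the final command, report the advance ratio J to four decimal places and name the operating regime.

set_propeller: D = 3.592 m, P = 2.839 m (p = P/D = 0.790367); state ← (V=0, rpm=0)
set_airspeed(83.11): V ← 83.11 m/s
throttle_to(5632): rpm ← 5632
throttle_to(6522): rpm ← 6522
final state: V = 83.11 m/s, rpm = 6522 → n = rpm/60 = 108.700000 rev/s
J = V / (n·D) = 83.11 / (108.700000 × 3.592) = 0.212857
regime bands: climb J<0.3952 | cruise [0.3952, 0.7904) | windmill J≥0.7904
J = 0.2129 → climb

J = 0.2129, regime = climb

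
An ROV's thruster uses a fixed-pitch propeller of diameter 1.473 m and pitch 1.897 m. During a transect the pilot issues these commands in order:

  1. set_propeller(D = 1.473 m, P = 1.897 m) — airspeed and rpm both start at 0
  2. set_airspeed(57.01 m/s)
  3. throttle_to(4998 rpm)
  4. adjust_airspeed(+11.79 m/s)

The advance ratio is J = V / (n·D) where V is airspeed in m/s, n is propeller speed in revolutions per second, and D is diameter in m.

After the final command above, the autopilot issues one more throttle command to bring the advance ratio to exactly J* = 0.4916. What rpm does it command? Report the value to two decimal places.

set_propeller: D = 1.473 m, P = 1.897 m (p = P/D = 1.287848); state ← (V=0, rpm=0)
set_airspeed(57.01): V ← 57.01 m/s
throttle_to(4998): rpm ← 4998
adjust_airspeed(+11.79): V ← 57.01 +11.79 = 68.8 m/s
final state: V = 68.8 m/s, rpm = 4998 → n = rpm/60 = 83.300000 rev/s
target J* = 0.4916; solve J* = V/(n·D) for n: n = V/(J*·D) = 68.8/(0.4916 × 1.473) = 95.010984 rev/s
rpm = 60·n = 5700.659056

rpm = 5700.66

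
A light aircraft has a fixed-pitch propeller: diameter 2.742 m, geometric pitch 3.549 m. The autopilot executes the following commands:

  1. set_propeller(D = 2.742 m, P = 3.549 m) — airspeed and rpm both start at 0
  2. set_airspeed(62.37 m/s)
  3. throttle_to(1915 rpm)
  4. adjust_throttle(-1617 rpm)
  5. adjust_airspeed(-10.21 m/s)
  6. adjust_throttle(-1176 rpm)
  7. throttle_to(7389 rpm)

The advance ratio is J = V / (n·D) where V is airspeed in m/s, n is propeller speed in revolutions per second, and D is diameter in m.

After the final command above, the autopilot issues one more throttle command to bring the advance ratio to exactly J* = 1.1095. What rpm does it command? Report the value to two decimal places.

set_propeller: D = 2.742 m, P = 3.549 m (p = P/D = 1.294311); state ← (V=0, rpm=0)
set_airspeed(62.37): V ← 62.37 m/s
throttle_to(1915): rpm ← 1915
adjust_throttle(-1617): rpm ← 1915 -1617 = 298
adjust_airspeed(-10.21): V ← 62.37 -10.21 = 52.16 m/s
adjust_throttle(-1176): rpm ← 298 -1176 = -878
throttle_to(7389): rpm ← 7389
final state: V = 52.16 m/s, rpm = 7389 → n = rpm/60 = 123.150000 rev/s
target J* = 1.1095; solve J* = V/(n·D) for n: n = V/(J*·D) = 52.16/(1.1095 × 2.742) = 17.145211 rev/s
rpm = 60·n = 1028.712640

rpm = 1028.71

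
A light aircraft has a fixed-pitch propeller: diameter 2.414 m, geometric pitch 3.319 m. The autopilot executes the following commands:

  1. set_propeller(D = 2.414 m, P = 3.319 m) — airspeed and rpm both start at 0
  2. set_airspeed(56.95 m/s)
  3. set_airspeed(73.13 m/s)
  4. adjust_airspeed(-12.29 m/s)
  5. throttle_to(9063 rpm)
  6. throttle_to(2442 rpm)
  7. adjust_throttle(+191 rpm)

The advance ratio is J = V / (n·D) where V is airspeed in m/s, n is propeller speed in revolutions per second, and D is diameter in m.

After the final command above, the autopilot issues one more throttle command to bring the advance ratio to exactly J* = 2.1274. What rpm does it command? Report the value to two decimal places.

set_propeller: D = 2.414 m, P = 3.319 m (p = P/D = 1.374896); state ← (V=0, rpm=0)
set_airspeed(56.95): V ← 56.95 m/s
set_airspeed(73.13): V ← 73.13 m/s
adjust_airspeed(-12.29): V ← 73.13 -12.29 = 60.84 m/s
throttle_to(9063): rpm ← 9063
throttle_to(2442): rpm ← 2442
adjust_throttle(+191): rpm ← 2442 +191 = 2633
final state: V = 60.84 m/s, rpm = 2633 → n = rpm/60 = 43.883333 rev/s
target J* = 2.1274; solve J* = V/(n·D) for n: n = V/(J*·D) = 60.84/(2.1274 × 2.414) = 11.846847 rev/s
rpm = 60·n = 710.810828

rpm = 710.81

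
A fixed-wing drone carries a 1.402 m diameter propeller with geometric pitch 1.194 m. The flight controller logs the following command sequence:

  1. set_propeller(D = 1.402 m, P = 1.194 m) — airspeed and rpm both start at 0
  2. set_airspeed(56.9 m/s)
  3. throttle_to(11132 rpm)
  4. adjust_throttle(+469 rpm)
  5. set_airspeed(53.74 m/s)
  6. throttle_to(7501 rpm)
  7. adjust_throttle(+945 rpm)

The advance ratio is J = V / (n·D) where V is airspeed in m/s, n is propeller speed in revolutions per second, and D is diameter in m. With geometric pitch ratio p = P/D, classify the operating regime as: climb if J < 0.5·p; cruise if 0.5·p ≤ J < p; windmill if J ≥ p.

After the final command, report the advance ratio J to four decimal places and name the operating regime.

set_propeller: D = 1.402 m, P = 1.194 m (p = P/D = 0.851641); state ← (V=0, rpm=0)
set_airspeed(56.9): V ← 56.9 m/s
throttle_to(11132): rpm ← 11132
adjust_throttle(+469): rpm ← 11132 +469 = 11601
set_airspeed(53.74): V ← 53.74 m/s
throttle_to(7501): rpm ← 7501
adjust_throttle(+945): rpm ← 7501 +945 = 8446
final state: V = 53.74 m/s, rpm = 8446 → n = rpm/60 = 140.766667 rev/s
J = V / (n·D) = 53.74 / (140.766667 × 1.402) = 0.272301
regime bands: climb J<0.4258 | cruise [0.4258, 0.8516) | windmill J≥0.8516
J = 0.2723 → climb

J = 0.2723, regime = climb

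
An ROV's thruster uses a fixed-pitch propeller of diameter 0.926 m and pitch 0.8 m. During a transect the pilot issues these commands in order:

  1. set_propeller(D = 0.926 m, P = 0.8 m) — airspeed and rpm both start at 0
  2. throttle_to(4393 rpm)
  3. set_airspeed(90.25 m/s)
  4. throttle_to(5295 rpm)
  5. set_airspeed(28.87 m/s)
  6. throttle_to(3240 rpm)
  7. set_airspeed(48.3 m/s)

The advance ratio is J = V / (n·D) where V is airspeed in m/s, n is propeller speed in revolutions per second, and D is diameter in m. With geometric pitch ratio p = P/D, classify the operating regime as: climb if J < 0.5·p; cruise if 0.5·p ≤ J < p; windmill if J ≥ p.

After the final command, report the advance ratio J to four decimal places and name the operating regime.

set_propeller: D = 0.926 m, P = 0.8 m (p = P/D = 0.863931); state ← (V=0, rpm=0)
throttle_to(4393): rpm ← 4393
set_airspeed(90.25): V ← 90.25 m/s
throttle_to(5295): rpm ← 5295
set_airspeed(28.87): V ← 28.87 m/s
throttle_to(3240): rpm ← 3240
set_airspeed(48.3): V ← 48.3 m/s
final state: V = 48.3 m/s, rpm = 3240 → n = rpm/60 = 54.000000 rev/s
J = V / (n·D) = 48.3 / (54.000000 × 0.926) = 0.965923
regime bands: climb J<0.4320 | cruise [0.4320, 0.8639) | windmill J≥0.8639
J = 0.9659 → windmill

J = 0.9659, regime = windmill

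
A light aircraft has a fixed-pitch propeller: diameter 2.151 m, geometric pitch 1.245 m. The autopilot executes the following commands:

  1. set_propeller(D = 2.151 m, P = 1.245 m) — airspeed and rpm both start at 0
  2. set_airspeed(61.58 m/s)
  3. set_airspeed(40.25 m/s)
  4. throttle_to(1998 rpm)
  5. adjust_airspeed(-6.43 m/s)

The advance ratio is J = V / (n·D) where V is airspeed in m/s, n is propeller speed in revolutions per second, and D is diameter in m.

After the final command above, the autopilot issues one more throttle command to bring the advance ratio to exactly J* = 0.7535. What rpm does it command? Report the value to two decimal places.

rpm = 1251.99

set_propeller: D = 2.151 m, P = 1.245 m (p = P/D = 0.578801); state ← (V=0, rpm=0)
set_airspeed(61.58): V ← 61.58 m/s
set_airspeed(40.25): V ← 40.25 m/s
throttle_to(1998): rpm ← 1998
adjust_airspeed(-6.43): V ← 40.25 -6.43 = 33.82 m/s
final state: V = 33.82 m/s, rpm = 1998 → n = rpm/60 = 33.300000 rev/s
target J* = 0.7535; solve J* = V/(n·D) for n: n = V/(J*·D) = 33.82/(0.7535 × 2.151) = 20.866516 rev/s
rpm = 60·n = 1251.990941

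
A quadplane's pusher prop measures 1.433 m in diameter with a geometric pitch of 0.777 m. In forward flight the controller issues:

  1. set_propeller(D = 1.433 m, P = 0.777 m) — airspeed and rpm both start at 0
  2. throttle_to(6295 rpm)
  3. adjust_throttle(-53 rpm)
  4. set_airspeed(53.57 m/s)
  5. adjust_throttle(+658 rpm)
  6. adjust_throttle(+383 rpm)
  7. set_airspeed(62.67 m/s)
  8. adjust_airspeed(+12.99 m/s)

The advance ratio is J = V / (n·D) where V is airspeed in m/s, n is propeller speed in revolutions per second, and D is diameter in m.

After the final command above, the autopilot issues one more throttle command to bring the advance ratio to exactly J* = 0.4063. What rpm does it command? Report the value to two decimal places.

rpm = 7796.95

set_propeller: D = 1.433 m, P = 0.777 m (p = P/D = 0.542219); state ← (V=0, rpm=0)
throttle_to(6295): rpm ← 6295
adjust_throttle(-53): rpm ← 6295 -53 = 6242
set_airspeed(53.57): V ← 53.57 m/s
adjust_throttle(+658): rpm ← 6242 +658 = 6900
adjust_throttle(+383): rpm ← 6900 +383 = 7283
set_airspeed(62.67): V ← 62.67 m/s
adjust_airspeed(+12.99): V ← 62.67 +12.99 = 75.66 m/s
final state: V = 75.66 m/s, rpm = 7283 → n = rpm/60 = 121.383333 rev/s
target J* = 0.4063; solve J* = V/(n·D) for n: n = V/(J*·D) = 75.66/(0.4063 × 1.433) = 129.949114 rev/s
rpm = 60·n = 7796.946866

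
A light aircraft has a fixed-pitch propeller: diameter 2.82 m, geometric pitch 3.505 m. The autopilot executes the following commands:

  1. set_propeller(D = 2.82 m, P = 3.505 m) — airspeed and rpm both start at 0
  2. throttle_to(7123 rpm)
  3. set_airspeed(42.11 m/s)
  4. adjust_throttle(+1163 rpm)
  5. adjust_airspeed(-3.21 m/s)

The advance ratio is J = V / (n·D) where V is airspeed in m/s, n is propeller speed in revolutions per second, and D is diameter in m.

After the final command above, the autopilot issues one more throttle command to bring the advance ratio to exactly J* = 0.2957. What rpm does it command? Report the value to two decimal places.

rpm = 2798.98

set_propeller: D = 2.82 m, P = 3.505 m (p = P/D = 1.242908); state ← (V=0, rpm=0)
throttle_to(7123): rpm ← 7123
set_airspeed(42.11): V ← 42.11 m/s
adjust_throttle(+1163): rpm ← 7123 +1163 = 8286
adjust_airspeed(-3.21): V ← 42.11 -3.21 = 38.9 m/s
final state: V = 38.9 m/s, rpm = 8286 → n = rpm/60 = 138.100000 rev/s
target J* = 0.2957; solve J* = V/(n·D) for n: n = V/(J*·D) = 38.9/(0.2957 × 2.82) = 46.649734 rev/s
rpm = 60·n = 2798.984019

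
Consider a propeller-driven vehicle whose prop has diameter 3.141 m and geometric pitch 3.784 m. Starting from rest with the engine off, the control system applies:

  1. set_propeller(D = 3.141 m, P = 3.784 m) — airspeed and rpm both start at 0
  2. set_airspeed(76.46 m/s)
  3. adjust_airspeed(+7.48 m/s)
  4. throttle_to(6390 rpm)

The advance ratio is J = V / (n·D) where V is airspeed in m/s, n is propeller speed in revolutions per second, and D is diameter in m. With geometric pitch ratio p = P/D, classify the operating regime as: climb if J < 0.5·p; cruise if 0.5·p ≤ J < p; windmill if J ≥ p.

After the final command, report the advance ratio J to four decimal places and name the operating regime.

J = 0.2509, regime = climb

set_propeller: D = 3.141 m, P = 3.784 m (p = P/D = 1.204712); state ← (V=0, rpm=0)
set_airspeed(76.46): V ← 76.46 m/s
adjust_airspeed(+7.48): V ← 76.46 +7.48 = 83.94 m/s
throttle_to(6390): rpm ← 6390
final state: V = 83.94 m/s, rpm = 6390 → n = rpm/60 = 106.500000 rev/s
J = V / (n·D) = 83.94 / (106.500000 × 3.141) = 0.250929
regime bands: climb J<0.6024 | cruise [0.6024, 1.2047) | windmill J≥1.2047
J = 0.2509 → climb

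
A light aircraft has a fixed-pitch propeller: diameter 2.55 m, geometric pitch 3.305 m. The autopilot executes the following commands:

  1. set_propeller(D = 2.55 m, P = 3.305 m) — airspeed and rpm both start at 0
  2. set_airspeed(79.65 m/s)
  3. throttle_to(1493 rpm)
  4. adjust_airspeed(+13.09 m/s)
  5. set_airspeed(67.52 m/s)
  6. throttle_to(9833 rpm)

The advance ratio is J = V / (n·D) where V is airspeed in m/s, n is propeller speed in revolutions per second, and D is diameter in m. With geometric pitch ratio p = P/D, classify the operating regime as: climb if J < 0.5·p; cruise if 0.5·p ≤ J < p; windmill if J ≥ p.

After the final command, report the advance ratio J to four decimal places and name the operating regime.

J = 0.1616, regime = climb

set_propeller: D = 2.55 m, P = 3.305 m (p = P/D = 1.296078); state ← (V=0, rpm=0)
set_airspeed(79.65): V ← 79.65 m/s
throttle_to(1493): rpm ← 1493
adjust_airspeed(+13.09): V ← 79.65 +13.09 = 92.74 m/s
set_airspeed(67.52): V ← 67.52 m/s
throttle_to(9833): rpm ← 9833
final state: V = 67.52 m/s, rpm = 9833 → n = rpm/60 = 163.883333 rev/s
J = V / (n·D) = 67.52 / (163.883333 × 2.55) = 0.161569
regime bands: climb J<0.6480 | cruise [0.6480, 1.2961) | windmill J≥1.2961
J = 0.1616 → climb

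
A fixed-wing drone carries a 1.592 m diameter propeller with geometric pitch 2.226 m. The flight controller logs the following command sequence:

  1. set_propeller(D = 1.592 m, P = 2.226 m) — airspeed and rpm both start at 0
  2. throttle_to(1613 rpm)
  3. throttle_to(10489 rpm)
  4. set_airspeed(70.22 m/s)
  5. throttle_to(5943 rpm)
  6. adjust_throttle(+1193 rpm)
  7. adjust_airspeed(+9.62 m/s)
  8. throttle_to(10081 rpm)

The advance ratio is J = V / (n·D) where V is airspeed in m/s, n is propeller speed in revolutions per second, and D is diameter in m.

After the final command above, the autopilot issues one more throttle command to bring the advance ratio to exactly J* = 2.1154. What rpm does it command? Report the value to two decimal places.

rpm = 1422.45

set_propeller: D = 1.592 m, P = 2.226 m (p = P/D = 1.398241); state ← (V=0, rpm=0)
throttle_to(1613): rpm ← 1613
throttle_to(10489): rpm ← 10489
set_airspeed(70.22): V ← 70.22 m/s
throttle_to(5943): rpm ← 5943
adjust_throttle(+1193): rpm ← 5943 +1193 = 7136
adjust_airspeed(+9.62): V ← 70.22 +9.62 = 79.84 m/s
throttle_to(10081): rpm ← 10081
final state: V = 79.84 m/s, rpm = 10081 → n = rpm/60 = 168.016667 rev/s
target J* = 2.1154; solve J* = V/(n·D) for n: n = V/(J*·D) = 79.84/(2.1154 × 1.592) = 23.707457 rev/s
rpm = 60·n = 1422.447398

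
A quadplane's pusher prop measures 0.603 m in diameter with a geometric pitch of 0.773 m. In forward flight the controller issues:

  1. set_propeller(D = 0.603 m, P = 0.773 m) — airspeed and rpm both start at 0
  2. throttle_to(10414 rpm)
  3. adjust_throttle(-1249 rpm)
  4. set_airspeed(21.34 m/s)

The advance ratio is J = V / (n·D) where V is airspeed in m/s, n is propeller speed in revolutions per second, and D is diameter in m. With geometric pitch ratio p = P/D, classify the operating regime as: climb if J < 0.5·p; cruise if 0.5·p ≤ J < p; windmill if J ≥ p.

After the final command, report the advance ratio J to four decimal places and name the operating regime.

J = 0.2317, regime = climb

set_propeller: D = 0.603 m, P = 0.773 m (p = P/D = 1.281924); state ← (V=0, rpm=0)
throttle_to(10414): rpm ← 10414
adjust_throttle(-1249): rpm ← 10414 -1249 = 9165
set_airspeed(21.34): V ← 21.34 m/s
final state: V = 21.34 m/s, rpm = 9165 → n = rpm/60 = 152.750000 rev/s
J = V / (n·D) = 21.34 / (152.750000 × 0.603) = 0.231684
regime bands: climb J<0.6410 | cruise [0.6410, 1.2819) | windmill J≥1.2819
J = 0.2317 → climb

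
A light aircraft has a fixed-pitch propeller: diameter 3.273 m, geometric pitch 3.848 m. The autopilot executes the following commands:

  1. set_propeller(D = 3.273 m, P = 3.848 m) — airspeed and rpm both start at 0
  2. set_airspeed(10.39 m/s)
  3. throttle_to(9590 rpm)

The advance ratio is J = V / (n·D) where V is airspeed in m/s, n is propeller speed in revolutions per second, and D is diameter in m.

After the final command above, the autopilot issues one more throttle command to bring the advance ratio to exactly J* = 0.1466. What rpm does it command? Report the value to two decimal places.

rpm = 1299.23

set_propeller: D = 3.273 m, P = 3.848 m (p = P/D = 1.175680); state ← (V=0, rpm=0)
set_airspeed(10.39): V ← 10.39 m/s
throttle_to(9590): rpm ← 9590
final state: V = 10.39 m/s, rpm = 9590 → n = rpm/60 = 159.833333 rev/s
target J* = 0.1466; solve J* = V/(n·D) for n: n = V/(J*·D) = 10.39/(0.1466 × 3.273) = 21.653872 rev/s
rpm = 60·n = 1299.232340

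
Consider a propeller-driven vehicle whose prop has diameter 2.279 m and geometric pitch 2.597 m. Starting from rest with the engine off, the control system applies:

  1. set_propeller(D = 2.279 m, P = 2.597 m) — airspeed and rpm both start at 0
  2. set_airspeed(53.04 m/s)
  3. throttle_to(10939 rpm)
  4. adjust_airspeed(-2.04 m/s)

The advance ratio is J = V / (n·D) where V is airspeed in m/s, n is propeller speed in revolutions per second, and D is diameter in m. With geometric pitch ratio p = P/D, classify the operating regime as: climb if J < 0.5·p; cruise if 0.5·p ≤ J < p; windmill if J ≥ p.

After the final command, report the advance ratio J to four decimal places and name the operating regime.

set_propeller: D = 2.279 m, P = 2.597 m (p = P/D = 1.139535); state ← (V=0, rpm=0)
set_airspeed(53.04): V ← 53.04 m/s
throttle_to(10939): rpm ← 10939
adjust_airspeed(-2.04): V ← 53.04 -2.04 = 51 m/s
final state: V = 51 m/s, rpm = 10939 → n = rpm/60 = 182.316667 rev/s
J = V / (n·D) = 51 / (182.316667 × 2.279) = 0.122744
regime bands: climb J<0.5698 | cruise [0.5698, 1.1395) | windmill J≥1.1395
J = 0.1227 → climb

J = 0.1227, regime = climb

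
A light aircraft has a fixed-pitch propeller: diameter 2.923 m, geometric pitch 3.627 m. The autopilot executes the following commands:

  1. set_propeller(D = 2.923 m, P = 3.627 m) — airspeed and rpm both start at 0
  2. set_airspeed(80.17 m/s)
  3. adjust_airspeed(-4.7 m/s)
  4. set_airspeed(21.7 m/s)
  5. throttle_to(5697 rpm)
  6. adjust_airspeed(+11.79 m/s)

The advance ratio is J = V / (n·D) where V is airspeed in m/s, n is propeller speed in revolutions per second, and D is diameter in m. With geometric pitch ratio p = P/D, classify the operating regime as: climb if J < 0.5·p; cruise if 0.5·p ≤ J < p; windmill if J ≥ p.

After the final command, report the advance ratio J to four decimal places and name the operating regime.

J = 0.1207, regime = climb

set_propeller: D = 2.923 m, P = 3.627 m (p = P/D = 1.240848); state ← (V=0, rpm=0)
set_airspeed(80.17): V ← 80.17 m/s
adjust_airspeed(-4.7): V ← 80.17 -4.7 = 75.47 m/s
set_airspeed(21.7): V ← 21.7 m/s
throttle_to(5697): rpm ← 5697
adjust_airspeed(+11.79): V ← 21.7 +11.79 = 33.49 m/s
final state: V = 33.49 m/s, rpm = 5697 → n = rpm/60 = 94.950000 rev/s
J = V / (n·D) = 33.49 / (94.950000 × 2.923) = 0.120668
regime bands: climb J<0.6204 | cruise [0.6204, 1.2408) | windmill J≥1.2408
J = 0.1207 → climb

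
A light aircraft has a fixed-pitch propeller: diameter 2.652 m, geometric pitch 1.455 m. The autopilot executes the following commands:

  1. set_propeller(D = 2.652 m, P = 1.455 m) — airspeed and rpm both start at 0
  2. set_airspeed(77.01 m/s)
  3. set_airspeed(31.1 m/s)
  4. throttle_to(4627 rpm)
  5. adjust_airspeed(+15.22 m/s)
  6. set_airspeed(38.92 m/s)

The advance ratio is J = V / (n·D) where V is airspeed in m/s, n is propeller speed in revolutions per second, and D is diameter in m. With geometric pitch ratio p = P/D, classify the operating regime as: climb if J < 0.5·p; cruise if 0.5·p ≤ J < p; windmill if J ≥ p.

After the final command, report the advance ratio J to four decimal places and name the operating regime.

set_propeller: D = 2.652 m, P = 1.455 m (p = P/D = 0.548643); state ← (V=0, rpm=0)
set_airspeed(77.01): V ← 77.01 m/s
set_airspeed(31.1): V ← 31.1 m/s
throttle_to(4627): rpm ← 4627
adjust_airspeed(+15.22): V ← 31.1 +15.22 = 46.32 m/s
set_airspeed(38.92): V ← 38.92 m/s
final state: V = 38.92 m/s, rpm = 4627 → n = rpm/60 = 77.116667 rev/s
J = V / (n·D) = 38.92 / (77.116667 × 2.652) = 0.190305
regime bands: climb J<0.2743 | cruise [0.2743, 0.5486) | windmill J≥0.5486
J = 0.1903 → climb

J = 0.1903, regime = climb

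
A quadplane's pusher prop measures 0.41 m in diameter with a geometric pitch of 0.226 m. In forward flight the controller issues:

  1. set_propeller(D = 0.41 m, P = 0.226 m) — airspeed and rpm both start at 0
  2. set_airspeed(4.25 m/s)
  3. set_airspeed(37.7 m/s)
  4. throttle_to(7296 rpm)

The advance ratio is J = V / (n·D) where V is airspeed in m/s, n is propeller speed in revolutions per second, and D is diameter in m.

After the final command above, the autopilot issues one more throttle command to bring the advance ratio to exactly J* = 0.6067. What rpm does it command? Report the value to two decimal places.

set_propeller: D = 0.41 m, P = 0.226 m (p = P/D = 0.551220); state ← (V=0, rpm=0)
set_airspeed(4.25): V ← 4.25 m/s
set_airspeed(37.7): V ← 37.7 m/s
throttle_to(7296): rpm ← 7296
final state: V = 37.7 m/s, rpm = 7296 → n = rpm/60 = 121.600000 rev/s
target J* = 0.6067; solve J* = V/(n·D) for n: n = V/(J*·D) = 37.7/(0.6067 × 0.41) = 151.559617 rev/s
rpm = 60·n = 9093.577008

rpm = 9093.58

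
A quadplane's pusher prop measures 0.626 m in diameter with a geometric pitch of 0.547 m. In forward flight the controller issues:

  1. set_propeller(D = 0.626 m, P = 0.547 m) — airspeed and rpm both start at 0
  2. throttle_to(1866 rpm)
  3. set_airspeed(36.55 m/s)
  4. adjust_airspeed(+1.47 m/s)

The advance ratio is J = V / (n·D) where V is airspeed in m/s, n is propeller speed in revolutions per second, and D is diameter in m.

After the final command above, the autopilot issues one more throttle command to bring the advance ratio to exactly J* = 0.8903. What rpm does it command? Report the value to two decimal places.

rpm = 4093.10

set_propeller: D = 0.626 m, P = 0.547 m (p = P/D = 0.873802); state ← (V=0, rpm=0)
throttle_to(1866): rpm ← 1866
set_airspeed(36.55): V ← 36.55 m/s
adjust_airspeed(+1.47): V ← 36.55 +1.47 = 38.02 m/s
final state: V = 38.02 m/s, rpm = 1866 → n = rpm/60 = 31.100000 rev/s
target J* = 0.8903; solve J* = V/(n·D) for n: n = V/(J*·D) = 38.02/(0.8903 × 0.626) = 68.218381 rev/s
rpm = 60·n = 4093.102838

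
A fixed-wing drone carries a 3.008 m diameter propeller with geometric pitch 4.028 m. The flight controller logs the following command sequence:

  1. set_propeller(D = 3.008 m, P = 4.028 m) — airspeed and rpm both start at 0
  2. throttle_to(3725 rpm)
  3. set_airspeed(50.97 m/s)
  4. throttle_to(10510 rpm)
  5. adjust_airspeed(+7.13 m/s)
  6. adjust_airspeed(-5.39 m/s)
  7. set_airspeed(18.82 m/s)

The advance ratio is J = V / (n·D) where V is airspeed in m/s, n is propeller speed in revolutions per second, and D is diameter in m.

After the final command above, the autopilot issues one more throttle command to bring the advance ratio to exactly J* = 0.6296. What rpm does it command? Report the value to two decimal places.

rpm = 596.25

set_propeller: D = 3.008 m, P = 4.028 m (p = P/D = 1.339096); state ← (V=0, rpm=0)
throttle_to(3725): rpm ← 3725
set_airspeed(50.97): V ← 50.97 m/s
throttle_to(10510): rpm ← 10510
adjust_airspeed(+7.13): V ← 50.97 +7.13 = 58.1 m/s
adjust_airspeed(-5.39): V ← 58.1 -5.39 = 52.71 m/s
set_airspeed(18.82): V ← 18.82 m/s
final state: V = 18.82 m/s, rpm = 10510 → n = rpm/60 = 175.166667 rev/s
target J* = 0.6296; solve J* = V/(n·D) for n: n = V/(J*·D) = 18.82/(0.6296 × 3.008) = 9.937498 rev/s
rpm = 60·n = 596.249899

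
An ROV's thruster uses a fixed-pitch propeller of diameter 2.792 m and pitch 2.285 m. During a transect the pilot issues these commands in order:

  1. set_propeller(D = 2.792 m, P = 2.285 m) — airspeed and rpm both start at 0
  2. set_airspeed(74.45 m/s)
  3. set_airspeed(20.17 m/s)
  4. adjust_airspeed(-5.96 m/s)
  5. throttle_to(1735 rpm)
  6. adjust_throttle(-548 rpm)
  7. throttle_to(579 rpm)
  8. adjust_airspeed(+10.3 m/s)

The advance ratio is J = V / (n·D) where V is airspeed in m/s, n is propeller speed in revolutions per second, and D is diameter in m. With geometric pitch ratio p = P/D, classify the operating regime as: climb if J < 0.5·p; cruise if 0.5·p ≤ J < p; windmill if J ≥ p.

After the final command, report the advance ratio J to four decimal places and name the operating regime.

set_propeller: D = 2.792 m, P = 2.285 m (p = P/D = 0.818410); state ← (V=0, rpm=0)
set_airspeed(74.45): V ← 74.45 m/s
set_airspeed(20.17): V ← 20.17 m/s
adjust_airspeed(-5.96): V ← 20.17 -5.96 = 14.21 m/s
throttle_to(1735): rpm ← 1735
adjust_throttle(-548): rpm ← 1735 -548 = 1187
throttle_to(579): rpm ← 579
adjust_airspeed(+10.3): V ← 14.21 +10.3 = 24.51 m/s
final state: V = 24.51 m/s, rpm = 579 → n = rpm/60 = 9.650000 rev/s
J = V / (n·D) = 24.51 / (9.650000 × 2.792) = 0.909705
regime bands: climb J<0.4092 | cruise [0.4092, 0.8184) | windmill J≥0.8184
J = 0.9097 → windmill

J = 0.9097, regime = windmill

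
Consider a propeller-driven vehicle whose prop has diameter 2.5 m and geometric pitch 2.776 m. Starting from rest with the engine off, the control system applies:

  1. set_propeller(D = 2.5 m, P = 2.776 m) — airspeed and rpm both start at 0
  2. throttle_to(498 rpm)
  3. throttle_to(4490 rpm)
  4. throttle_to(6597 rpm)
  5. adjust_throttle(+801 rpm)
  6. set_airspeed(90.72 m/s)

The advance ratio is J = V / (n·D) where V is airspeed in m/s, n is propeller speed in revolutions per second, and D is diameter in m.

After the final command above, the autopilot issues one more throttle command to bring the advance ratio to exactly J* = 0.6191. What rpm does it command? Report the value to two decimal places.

rpm = 3516.85

set_propeller: D = 2.5 m, P = 2.776 m (p = P/D = 1.110400); state ← (V=0, rpm=0)
throttle_to(498): rpm ← 498
throttle_to(4490): rpm ← 4490
throttle_to(6597): rpm ← 6597
adjust_throttle(+801): rpm ← 6597 +801 = 7398
set_airspeed(90.72): V ← 90.72 m/s
final state: V = 90.72 m/s, rpm = 7398 → n = rpm/60 = 123.300000 rev/s
target J* = 0.6191; solve J* = V/(n·D) for n: n = V/(J*·D) = 90.72/(0.6191 × 2.5) = 58.614117 rev/s
rpm = 60·n = 3516.847036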